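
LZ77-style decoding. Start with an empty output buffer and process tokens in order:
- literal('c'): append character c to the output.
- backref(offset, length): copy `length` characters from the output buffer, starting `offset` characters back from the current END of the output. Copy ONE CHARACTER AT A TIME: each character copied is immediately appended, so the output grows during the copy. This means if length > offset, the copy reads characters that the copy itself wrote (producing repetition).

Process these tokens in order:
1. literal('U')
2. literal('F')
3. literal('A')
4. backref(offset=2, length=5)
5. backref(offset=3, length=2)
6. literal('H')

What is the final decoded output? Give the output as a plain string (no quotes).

Token 1: literal('U'). Output: "U"
Token 2: literal('F'). Output: "UF"
Token 3: literal('A'). Output: "UFA"
Token 4: backref(off=2, len=5) (overlapping!). Copied 'FAFAF' from pos 1. Output: "UFAFAFAF"
Token 5: backref(off=3, len=2). Copied 'FA' from pos 5. Output: "UFAFAFAFFA"
Token 6: literal('H'). Output: "UFAFAFAFFAH"

Answer: UFAFAFAFFAH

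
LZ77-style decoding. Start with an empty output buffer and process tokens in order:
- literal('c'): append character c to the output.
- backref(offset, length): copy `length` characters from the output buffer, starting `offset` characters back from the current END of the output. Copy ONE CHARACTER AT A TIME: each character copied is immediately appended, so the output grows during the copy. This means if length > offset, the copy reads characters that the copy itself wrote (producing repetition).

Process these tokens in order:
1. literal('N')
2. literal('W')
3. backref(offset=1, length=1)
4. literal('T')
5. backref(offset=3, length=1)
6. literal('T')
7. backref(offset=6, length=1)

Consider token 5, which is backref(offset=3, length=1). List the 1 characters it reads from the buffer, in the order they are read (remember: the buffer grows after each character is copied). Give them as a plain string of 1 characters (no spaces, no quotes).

Token 1: literal('N'). Output: "N"
Token 2: literal('W'). Output: "NW"
Token 3: backref(off=1, len=1). Copied 'W' from pos 1. Output: "NWW"
Token 4: literal('T'). Output: "NWWT"
Token 5: backref(off=3, len=1). Buffer before: "NWWT" (len 4)
  byte 1: read out[1]='W', append. Buffer now: "NWWTW"

Answer: W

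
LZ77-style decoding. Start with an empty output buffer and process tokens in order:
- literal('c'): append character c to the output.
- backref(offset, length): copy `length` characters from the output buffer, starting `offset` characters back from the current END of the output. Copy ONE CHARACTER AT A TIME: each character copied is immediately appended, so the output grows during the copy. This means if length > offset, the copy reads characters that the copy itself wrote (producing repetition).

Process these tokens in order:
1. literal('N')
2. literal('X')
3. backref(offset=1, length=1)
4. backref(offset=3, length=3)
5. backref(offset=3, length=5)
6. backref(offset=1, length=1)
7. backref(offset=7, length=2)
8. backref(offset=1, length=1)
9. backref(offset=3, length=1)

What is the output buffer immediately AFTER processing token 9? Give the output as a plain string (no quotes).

Answer: NXXNXXNXXNXXXNNX

Derivation:
Token 1: literal('N'). Output: "N"
Token 2: literal('X'). Output: "NX"
Token 3: backref(off=1, len=1). Copied 'X' from pos 1. Output: "NXX"
Token 4: backref(off=3, len=3). Copied 'NXX' from pos 0. Output: "NXXNXX"
Token 5: backref(off=3, len=5) (overlapping!). Copied 'NXXNX' from pos 3. Output: "NXXNXXNXXNX"
Token 6: backref(off=1, len=1). Copied 'X' from pos 10. Output: "NXXNXXNXXNXX"
Token 7: backref(off=7, len=2). Copied 'XN' from pos 5. Output: "NXXNXXNXXNXXXN"
Token 8: backref(off=1, len=1). Copied 'N' from pos 13. Output: "NXXNXXNXXNXXXNN"
Token 9: backref(off=3, len=1). Copied 'X' from pos 12. Output: "NXXNXXNXXNXXXNNX"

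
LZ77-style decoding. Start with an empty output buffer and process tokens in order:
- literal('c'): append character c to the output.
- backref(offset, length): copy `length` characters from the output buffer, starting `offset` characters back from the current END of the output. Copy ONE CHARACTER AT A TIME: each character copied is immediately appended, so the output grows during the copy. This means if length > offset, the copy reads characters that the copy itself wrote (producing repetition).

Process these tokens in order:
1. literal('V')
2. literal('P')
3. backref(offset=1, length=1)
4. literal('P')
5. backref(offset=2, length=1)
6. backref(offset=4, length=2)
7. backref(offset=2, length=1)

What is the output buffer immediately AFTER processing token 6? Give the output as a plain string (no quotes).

Answer: VPPPPPP

Derivation:
Token 1: literal('V'). Output: "V"
Token 2: literal('P'). Output: "VP"
Token 3: backref(off=1, len=1). Copied 'P' from pos 1. Output: "VPP"
Token 4: literal('P'). Output: "VPPP"
Token 5: backref(off=2, len=1). Copied 'P' from pos 2. Output: "VPPPP"
Token 6: backref(off=4, len=2). Copied 'PP' from pos 1. Output: "VPPPPPP"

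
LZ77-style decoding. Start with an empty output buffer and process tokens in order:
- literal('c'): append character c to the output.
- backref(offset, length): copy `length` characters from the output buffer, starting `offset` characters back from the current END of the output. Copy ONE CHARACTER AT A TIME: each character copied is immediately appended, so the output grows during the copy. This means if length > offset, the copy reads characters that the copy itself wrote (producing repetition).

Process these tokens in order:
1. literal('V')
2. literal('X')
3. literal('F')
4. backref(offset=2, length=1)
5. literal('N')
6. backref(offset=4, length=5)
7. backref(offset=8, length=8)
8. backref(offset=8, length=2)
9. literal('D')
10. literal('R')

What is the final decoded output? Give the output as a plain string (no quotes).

Token 1: literal('V'). Output: "V"
Token 2: literal('X'). Output: "VX"
Token 3: literal('F'). Output: "VXF"
Token 4: backref(off=2, len=1). Copied 'X' from pos 1. Output: "VXFX"
Token 5: literal('N'). Output: "VXFXN"
Token 6: backref(off=4, len=5) (overlapping!). Copied 'XFXNX' from pos 1. Output: "VXFXNXFXNX"
Token 7: backref(off=8, len=8). Copied 'FXNXFXNX' from pos 2. Output: "VXFXNXFXNXFXNXFXNX"
Token 8: backref(off=8, len=2). Copied 'FX' from pos 10. Output: "VXFXNXFXNXFXNXFXNXFX"
Token 9: literal('D'). Output: "VXFXNXFXNXFXNXFXNXFXD"
Token 10: literal('R'). Output: "VXFXNXFXNXFXNXFXNXFXDR"

Answer: VXFXNXFXNXFXNXFXNXFXDR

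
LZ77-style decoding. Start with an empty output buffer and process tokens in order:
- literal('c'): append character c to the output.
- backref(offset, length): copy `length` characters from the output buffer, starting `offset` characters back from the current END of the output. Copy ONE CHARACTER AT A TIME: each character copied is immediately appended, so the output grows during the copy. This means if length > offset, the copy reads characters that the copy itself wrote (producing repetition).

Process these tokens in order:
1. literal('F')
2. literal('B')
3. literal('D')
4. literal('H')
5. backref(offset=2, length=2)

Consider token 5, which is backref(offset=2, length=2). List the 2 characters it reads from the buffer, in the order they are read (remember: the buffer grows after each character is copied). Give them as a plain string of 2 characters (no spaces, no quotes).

Answer: DH

Derivation:
Token 1: literal('F'). Output: "F"
Token 2: literal('B'). Output: "FB"
Token 3: literal('D'). Output: "FBD"
Token 4: literal('H'). Output: "FBDH"
Token 5: backref(off=2, len=2). Buffer before: "FBDH" (len 4)
  byte 1: read out[2]='D', append. Buffer now: "FBDHD"
  byte 2: read out[3]='H', append. Buffer now: "FBDHDH"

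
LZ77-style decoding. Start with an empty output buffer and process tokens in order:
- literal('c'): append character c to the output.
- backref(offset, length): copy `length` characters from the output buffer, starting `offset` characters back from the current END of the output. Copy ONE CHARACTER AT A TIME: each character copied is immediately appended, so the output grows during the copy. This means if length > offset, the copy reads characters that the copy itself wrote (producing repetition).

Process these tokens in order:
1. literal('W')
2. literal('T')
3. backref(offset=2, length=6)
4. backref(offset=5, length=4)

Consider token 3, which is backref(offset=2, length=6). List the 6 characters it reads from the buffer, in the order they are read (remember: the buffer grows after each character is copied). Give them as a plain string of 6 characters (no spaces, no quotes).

Answer: WTWTWT

Derivation:
Token 1: literal('W'). Output: "W"
Token 2: literal('T'). Output: "WT"
Token 3: backref(off=2, len=6). Buffer before: "WT" (len 2)
  byte 1: read out[0]='W', append. Buffer now: "WTW"
  byte 2: read out[1]='T', append. Buffer now: "WTWT"
  byte 3: read out[2]='W', append. Buffer now: "WTWTW"
  byte 4: read out[3]='T', append. Buffer now: "WTWTWT"
  byte 5: read out[4]='W', append. Buffer now: "WTWTWTW"
  byte 6: read out[5]='T', append. Buffer now: "WTWTWTWT"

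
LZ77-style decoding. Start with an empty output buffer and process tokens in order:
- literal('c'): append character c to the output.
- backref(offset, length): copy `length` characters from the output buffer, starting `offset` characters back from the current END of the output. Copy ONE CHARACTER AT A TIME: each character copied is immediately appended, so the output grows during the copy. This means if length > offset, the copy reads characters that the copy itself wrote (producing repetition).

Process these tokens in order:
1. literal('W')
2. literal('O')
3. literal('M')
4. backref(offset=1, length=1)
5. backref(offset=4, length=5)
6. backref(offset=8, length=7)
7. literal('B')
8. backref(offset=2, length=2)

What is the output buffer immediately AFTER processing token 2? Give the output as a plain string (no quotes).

Answer: WO

Derivation:
Token 1: literal('W'). Output: "W"
Token 2: literal('O'). Output: "WO"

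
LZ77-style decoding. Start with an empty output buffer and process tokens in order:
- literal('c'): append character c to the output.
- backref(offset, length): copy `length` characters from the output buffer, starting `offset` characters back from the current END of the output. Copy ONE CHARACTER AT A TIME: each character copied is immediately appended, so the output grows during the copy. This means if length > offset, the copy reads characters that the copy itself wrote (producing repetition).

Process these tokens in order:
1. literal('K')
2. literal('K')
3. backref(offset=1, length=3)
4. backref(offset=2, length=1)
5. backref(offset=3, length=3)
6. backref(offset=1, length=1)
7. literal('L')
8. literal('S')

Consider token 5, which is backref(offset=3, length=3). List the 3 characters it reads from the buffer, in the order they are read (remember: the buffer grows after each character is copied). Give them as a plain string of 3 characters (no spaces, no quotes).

Token 1: literal('K'). Output: "K"
Token 2: literal('K'). Output: "KK"
Token 3: backref(off=1, len=3) (overlapping!). Copied 'KKK' from pos 1. Output: "KKKKK"
Token 4: backref(off=2, len=1). Copied 'K' from pos 3. Output: "KKKKKK"
Token 5: backref(off=3, len=3). Buffer before: "KKKKKK" (len 6)
  byte 1: read out[3]='K', append. Buffer now: "KKKKKKK"
  byte 2: read out[4]='K', append. Buffer now: "KKKKKKKK"
  byte 3: read out[5]='K', append. Buffer now: "KKKKKKKKK"

Answer: KKK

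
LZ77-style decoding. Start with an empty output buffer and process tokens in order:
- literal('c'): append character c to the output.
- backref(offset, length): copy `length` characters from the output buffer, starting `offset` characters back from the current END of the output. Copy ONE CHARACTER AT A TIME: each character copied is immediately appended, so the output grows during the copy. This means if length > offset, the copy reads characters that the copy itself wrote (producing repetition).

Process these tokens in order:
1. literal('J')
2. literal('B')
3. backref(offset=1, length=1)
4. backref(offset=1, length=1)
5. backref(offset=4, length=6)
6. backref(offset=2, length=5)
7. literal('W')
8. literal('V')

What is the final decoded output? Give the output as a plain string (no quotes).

Token 1: literal('J'). Output: "J"
Token 2: literal('B'). Output: "JB"
Token 3: backref(off=1, len=1). Copied 'B' from pos 1. Output: "JBB"
Token 4: backref(off=1, len=1). Copied 'B' from pos 2. Output: "JBBB"
Token 5: backref(off=4, len=6) (overlapping!). Copied 'JBBBJB' from pos 0. Output: "JBBBJBBBJB"
Token 6: backref(off=2, len=5) (overlapping!). Copied 'JBJBJ' from pos 8. Output: "JBBBJBBBJBJBJBJ"
Token 7: literal('W'). Output: "JBBBJBBBJBJBJBJW"
Token 8: literal('V'). Output: "JBBBJBBBJBJBJBJWV"

Answer: JBBBJBBBJBJBJBJWV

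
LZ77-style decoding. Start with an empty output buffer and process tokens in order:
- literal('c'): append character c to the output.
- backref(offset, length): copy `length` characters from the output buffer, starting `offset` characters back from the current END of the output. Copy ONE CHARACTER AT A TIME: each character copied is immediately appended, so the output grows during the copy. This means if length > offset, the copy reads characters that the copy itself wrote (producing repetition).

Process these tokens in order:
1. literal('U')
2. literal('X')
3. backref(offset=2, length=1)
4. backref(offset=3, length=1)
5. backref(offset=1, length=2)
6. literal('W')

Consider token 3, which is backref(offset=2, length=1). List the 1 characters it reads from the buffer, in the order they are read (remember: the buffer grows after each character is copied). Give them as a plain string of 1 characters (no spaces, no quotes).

Token 1: literal('U'). Output: "U"
Token 2: literal('X'). Output: "UX"
Token 3: backref(off=2, len=1). Buffer before: "UX" (len 2)
  byte 1: read out[0]='U', append. Buffer now: "UXU"

Answer: U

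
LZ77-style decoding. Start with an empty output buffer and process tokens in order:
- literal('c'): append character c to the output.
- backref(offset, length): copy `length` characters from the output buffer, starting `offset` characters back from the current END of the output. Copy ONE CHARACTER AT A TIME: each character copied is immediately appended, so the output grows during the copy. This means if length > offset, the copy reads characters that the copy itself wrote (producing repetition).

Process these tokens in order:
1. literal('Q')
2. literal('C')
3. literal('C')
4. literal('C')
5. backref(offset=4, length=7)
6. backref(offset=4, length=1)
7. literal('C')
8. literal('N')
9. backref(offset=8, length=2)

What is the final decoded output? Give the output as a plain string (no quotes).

Token 1: literal('Q'). Output: "Q"
Token 2: literal('C'). Output: "QC"
Token 3: literal('C'). Output: "QCC"
Token 4: literal('C'). Output: "QCCC"
Token 5: backref(off=4, len=7) (overlapping!). Copied 'QCCCQCC' from pos 0. Output: "QCCCQCCCQCC"
Token 6: backref(off=4, len=1). Copied 'C' from pos 7. Output: "QCCCQCCCQCCC"
Token 7: literal('C'). Output: "QCCCQCCCQCCCC"
Token 8: literal('N'). Output: "QCCCQCCCQCCCCN"
Token 9: backref(off=8, len=2). Copied 'CC' from pos 6. Output: "QCCCQCCCQCCCCNCC"

Answer: QCCCQCCCQCCCCNCC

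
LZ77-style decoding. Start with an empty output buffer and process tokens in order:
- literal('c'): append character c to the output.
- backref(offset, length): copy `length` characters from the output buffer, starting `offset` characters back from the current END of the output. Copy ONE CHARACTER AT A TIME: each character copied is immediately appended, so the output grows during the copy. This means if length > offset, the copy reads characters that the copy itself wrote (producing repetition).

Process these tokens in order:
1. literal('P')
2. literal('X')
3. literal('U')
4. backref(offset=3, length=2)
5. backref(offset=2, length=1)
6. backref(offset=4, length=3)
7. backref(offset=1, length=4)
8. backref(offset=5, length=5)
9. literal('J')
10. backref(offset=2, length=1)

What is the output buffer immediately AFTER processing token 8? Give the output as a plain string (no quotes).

Token 1: literal('P'). Output: "P"
Token 2: literal('X'). Output: "PX"
Token 3: literal('U'). Output: "PXU"
Token 4: backref(off=3, len=2). Copied 'PX' from pos 0. Output: "PXUPX"
Token 5: backref(off=2, len=1). Copied 'P' from pos 3. Output: "PXUPXP"
Token 6: backref(off=4, len=3). Copied 'UPX' from pos 2. Output: "PXUPXPUPX"
Token 7: backref(off=1, len=4) (overlapping!). Copied 'XXXX' from pos 8. Output: "PXUPXPUPXXXXX"
Token 8: backref(off=5, len=5). Copied 'XXXXX' from pos 8. Output: "PXUPXPUPXXXXXXXXXX"

Answer: PXUPXPUPXXXXXXXXXX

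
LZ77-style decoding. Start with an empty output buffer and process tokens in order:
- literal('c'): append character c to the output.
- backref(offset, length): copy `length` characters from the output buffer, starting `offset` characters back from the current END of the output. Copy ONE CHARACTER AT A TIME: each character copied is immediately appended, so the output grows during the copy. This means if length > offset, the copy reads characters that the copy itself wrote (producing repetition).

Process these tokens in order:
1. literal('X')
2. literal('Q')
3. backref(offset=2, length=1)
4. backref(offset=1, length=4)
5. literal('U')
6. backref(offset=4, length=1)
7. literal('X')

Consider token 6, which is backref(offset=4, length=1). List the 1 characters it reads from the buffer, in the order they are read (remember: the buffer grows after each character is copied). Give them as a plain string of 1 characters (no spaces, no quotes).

Token 1: literal('X'). Output: "X"
Token 2: literal('Q'). Output: "XQ"
Token 3: backref(off=2, len=1). Copied 'X' from pos 0. Output: "XQX"
Token 4: backref(off=1, len=4) (overlapping!). Copied 'XXXX' from pos 2. Output: "XQXXXXX"
Token 5: literal('U'). Output: "XQXXXXXU"
Token 6: backref(off=4, len=1). Buffer before: "XQXXXXXU" (len 8)
  byte 1: read out[4]='X', append. Buffer now: "XQXXXXXUX"

Answer: X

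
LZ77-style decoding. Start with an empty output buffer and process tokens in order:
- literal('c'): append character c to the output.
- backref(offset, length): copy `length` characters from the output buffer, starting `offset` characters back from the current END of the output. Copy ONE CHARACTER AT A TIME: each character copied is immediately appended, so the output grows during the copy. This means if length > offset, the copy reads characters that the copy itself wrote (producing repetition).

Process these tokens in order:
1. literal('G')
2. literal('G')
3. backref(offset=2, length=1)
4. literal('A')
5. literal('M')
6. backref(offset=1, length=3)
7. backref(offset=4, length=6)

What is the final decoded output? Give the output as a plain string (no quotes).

Token 1: literal('G'). Output: "G"
Token 2: literal('G'). Output: "GG"
Token 3: backref(off=2, len=1). Copied 'G' from pos 0. Output: "GGG"
Token 4: literal('A'). Output: "GGGA"
Token 5: literal('M'). Output: "GGGAM"
Token 6: backref(off=1, len=3) (overlapping!). Copied 'MMM' from pos 4. Output: "GGGAMMMM"
Token 7: backref(off=4, len=6) (overlapping!). Copied 'MMMMMM' from pos 4. Output: "GGGAMMMMMMMMMM"

Answer: GGGAMMMMMMMMMM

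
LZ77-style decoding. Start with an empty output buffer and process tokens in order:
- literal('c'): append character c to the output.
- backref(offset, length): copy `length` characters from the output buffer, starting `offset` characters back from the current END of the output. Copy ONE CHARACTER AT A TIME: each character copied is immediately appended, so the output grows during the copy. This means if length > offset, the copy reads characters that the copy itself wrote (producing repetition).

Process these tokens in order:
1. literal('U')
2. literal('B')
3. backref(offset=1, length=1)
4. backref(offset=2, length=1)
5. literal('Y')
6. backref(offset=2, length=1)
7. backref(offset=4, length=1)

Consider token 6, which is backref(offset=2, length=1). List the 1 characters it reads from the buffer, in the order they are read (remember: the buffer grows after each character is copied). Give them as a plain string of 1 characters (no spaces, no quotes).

Token 1: literal('U'). Output: "U"
Token 2: literal('B'). Output: "UB"
Token 3: backref(off=1, len=1). Copied 'B' from pos 1. Output: "UBB"
Token 4: backref(off=2, len=1). Copied 'B' from pos 1. Output: "UBBB"
Token 5: literal('Y'). Output: "UBBBY"
Token 6: backref(off=2, len=1). Buffer before: "UBBBY" (len 5)
  byte 1: read out[3]='B', append. Buffer now: "UBBBYB"

Answer: B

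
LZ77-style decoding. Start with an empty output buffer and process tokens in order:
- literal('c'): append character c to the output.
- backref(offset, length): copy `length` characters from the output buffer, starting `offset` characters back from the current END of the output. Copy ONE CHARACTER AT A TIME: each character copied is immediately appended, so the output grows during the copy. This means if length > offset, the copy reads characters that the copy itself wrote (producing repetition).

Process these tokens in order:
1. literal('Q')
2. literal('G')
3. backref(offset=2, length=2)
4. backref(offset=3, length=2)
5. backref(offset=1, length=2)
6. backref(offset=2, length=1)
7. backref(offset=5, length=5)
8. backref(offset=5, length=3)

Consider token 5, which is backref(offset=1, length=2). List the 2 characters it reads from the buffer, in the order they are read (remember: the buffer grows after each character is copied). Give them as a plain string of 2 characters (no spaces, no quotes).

Answer: QQ

Derivation:
Token 1: literal('Q'). Output: "Q"
Token 2: literal('G'). Output: "QG"
Token 3: backref(off=2, len=2). Copied 'QG' from pos 0. Output: "QGQG"
Token 4: backref(off=3, len=2). Copied 'GQ' from pos 1. Output: "QGQGGQ"
Token 5: backref(off=1, len=2). Buffer before: "QGQGGQ" (len 6)
  byte 1: read out[5]='Q', append. Buffer now: "QGQGGQQ"
  byte 2: read out[6]='Q', append. Buffer now: "QGQGGQQQ"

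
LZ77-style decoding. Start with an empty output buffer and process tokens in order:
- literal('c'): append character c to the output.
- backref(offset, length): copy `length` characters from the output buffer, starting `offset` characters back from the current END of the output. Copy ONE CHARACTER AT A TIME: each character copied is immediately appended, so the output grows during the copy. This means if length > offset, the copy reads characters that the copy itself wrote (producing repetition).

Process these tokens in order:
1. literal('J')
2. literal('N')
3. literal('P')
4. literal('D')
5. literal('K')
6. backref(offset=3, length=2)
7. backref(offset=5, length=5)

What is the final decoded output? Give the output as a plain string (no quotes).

Token 1: literal('J'). Output: "J"
Token 2: literal('N'). Output: "JN"
Token 3: literal('P'). Output: "JNP"
Token 4: literal('D'). Output: "JNPD"
Token 5: literal('K'). Output: "JNPDK"
Token 6: backref(off=3, len=2). Copied 'PD' from pos 2. Output: "JNPDKPD"
Token 7: backref(off=5, len=5). Copied 'PDKPD' from pos 2. Output: "JNPDKPDPDKPD"

Answer: JNPDKPDPDKPD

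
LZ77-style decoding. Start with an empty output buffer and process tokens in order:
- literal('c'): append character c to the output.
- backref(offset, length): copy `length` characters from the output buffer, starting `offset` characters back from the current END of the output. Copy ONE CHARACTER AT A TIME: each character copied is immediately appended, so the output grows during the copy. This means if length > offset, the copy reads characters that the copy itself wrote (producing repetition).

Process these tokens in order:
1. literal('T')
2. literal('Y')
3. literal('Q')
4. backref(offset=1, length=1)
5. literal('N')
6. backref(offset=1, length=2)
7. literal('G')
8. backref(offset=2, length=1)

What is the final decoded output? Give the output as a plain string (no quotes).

Answer: TYQQNNNGN

Derivation:
Token 1: literal('T'). Output: "T"
Token 2: literal('Y'). Output: "TY"
Token 3: literal('Q'). Output: "TYQ"
Token 4: backref(off=1, len=1). Copied 'Q' from pos 2. Output: "TYQQ"
Token 5: literal('N'). Output: "TYQQN"
Token 6: backref(off=1, len=2) (overlapping!). Copied 'NN' from pos 4. Output: "TYQQNNN"
Token 7: literal('G'). Output: "TYQQNNNG"
Token 8: backref(off=2, len=1). Copied 'N' from pos 6. Output: "TYQQNNNGN"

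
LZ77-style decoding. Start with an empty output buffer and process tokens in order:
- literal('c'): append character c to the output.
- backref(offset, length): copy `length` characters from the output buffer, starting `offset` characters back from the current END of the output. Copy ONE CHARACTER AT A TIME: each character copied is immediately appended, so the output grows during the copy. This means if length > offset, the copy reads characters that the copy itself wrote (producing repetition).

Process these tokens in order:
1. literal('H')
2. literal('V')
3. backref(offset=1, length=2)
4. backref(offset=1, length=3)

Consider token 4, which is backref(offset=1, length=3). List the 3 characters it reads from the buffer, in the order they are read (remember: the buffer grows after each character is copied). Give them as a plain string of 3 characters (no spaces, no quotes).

Answer: VVV

Derivation:
Token 1: literal('H'). Output: "H"
Token 2: literal('V'). Output: "HV"
Token 3: backref(off=1, len=2) (overlapping!). Copied 'VV' from pos 1. Output: "HVVV"
Token 4: backref(off=1, len=3). Buffer before: "HVVV" (len 4)
  byte 1: read out[3]='V', append. Buffer now: "HVVVV"
  byte 2: read out[4]='V', append. Buffer now: "HVVVVV"
  byte 3: read out[5]='V', append. Buffer now: "HVVVVVV"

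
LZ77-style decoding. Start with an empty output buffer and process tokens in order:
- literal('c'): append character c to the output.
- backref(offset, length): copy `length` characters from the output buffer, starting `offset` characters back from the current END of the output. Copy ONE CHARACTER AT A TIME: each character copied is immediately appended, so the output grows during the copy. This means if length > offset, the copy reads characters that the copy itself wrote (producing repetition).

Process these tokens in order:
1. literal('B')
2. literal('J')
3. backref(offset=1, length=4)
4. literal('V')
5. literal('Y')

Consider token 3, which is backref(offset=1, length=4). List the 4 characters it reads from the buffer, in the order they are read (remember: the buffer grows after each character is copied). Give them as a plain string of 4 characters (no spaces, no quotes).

Token 1: literal('B'). Output: "B"
Token 2: literal('J'). Output: "BJ"
Token 3: backref(off=1, len=4). Buffer before: "BJ" (len 2)
  byte 1: read out[1]='J', append. Buffer now: "BJJ"
  byte 2: read out[2]='J', append. Buffer now: "BJJJ"
  byte 3: read out[3]='J', append. Buffer now: "BJJJJ"
  byte 4: read out[4]='J', append. Buffer now: "BJJJJJ"

Answer: JJJJ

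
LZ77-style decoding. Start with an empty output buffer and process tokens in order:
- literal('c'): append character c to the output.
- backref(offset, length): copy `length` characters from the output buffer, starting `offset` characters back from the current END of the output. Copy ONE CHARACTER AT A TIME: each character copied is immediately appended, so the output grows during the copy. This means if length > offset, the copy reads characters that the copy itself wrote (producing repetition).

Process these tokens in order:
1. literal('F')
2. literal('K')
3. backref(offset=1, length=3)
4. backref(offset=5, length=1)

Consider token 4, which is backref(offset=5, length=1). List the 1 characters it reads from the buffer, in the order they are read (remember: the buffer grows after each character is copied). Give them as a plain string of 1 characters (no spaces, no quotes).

Token 1: literal('F'). Output: "F"
Token 2: literal('K'). Output: "FK"
Token 3: backref(off=1, len=3) (overlapping!). Copied 'KKK' from pos 1. Output: "FKKKK"
Token 4: backref(off=5, len=1). Buffer before: "FKKKK" (len 5)
  byte 1: read out[0]='F', append. Buffer now: "FKKKKF"

Answer: F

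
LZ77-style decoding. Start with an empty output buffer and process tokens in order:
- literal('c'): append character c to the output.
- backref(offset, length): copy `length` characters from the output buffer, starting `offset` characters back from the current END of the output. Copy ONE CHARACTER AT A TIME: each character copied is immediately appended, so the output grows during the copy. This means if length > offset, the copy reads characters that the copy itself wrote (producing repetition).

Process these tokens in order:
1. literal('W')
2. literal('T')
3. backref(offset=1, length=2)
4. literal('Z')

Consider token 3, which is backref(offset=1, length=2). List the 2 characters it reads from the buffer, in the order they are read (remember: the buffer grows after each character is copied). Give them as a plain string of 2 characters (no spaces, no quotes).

Token 1: literal('W'). Output: "W"
Token 2: literal('T'). Output: "WT"
Token 3: backref(off=1, len=2). Buffer before: "WT" (len 2)
  byte 1: read out[1]='T', append. Buffer now: "WTT"
  byte 2: read out[2]='T', append. Buffer now: "WTTT"

Answer: TT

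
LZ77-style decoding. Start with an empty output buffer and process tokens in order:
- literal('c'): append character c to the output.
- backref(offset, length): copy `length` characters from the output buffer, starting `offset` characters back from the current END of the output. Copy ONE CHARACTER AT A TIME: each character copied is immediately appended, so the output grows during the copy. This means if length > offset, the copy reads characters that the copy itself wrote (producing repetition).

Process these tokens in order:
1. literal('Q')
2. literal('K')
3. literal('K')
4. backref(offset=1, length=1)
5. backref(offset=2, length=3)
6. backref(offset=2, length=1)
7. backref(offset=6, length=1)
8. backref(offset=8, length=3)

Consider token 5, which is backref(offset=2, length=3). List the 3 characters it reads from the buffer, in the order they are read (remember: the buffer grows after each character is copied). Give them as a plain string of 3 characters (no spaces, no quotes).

Answer: KKK

Derivation:
Token 1: literal('Q'). Output: "Q"
Token 2: literal('K'). Output: "QK"
Token 3: literal('K'). Output: "QKK"
Token 4: backref(off=1, len=1). Copied 'K' from pos 2. Output: "QKKK"
Token 5: backref(off=2, len=3). Buffer before: "QKKK" (len 4)
  byte 1: read out[2]='K', append. Buffer now: "QKKKK"
  byte 2: read out[3]='K', append. Buffer now: "QKKKKK"
  byte 3: read out[4]='K', append. Buffer now: "QKKKKKK"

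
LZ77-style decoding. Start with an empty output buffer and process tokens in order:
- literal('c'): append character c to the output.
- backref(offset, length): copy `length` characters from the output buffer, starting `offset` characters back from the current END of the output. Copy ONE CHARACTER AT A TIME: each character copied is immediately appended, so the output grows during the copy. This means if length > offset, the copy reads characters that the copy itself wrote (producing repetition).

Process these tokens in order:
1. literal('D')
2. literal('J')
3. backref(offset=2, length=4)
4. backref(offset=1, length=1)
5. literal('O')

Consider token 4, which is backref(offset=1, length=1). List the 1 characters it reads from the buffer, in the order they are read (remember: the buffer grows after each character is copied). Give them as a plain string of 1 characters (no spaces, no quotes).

Token 1: literal('D'). Output: "D"
Token 2: literal('J'). Output: "DJ"
Token 3: backref(off=2, len=4) (overlapping!). Copied 'DJDJ' from pos 0. Output: "DJDJDJ"
Token 4: backref(off=1, len=1). Buffer before: "DJDJDJ" (len 6)
  byte 1: read out[5]='J', append. Buffer now: "DJDJDJJ"

Answer: J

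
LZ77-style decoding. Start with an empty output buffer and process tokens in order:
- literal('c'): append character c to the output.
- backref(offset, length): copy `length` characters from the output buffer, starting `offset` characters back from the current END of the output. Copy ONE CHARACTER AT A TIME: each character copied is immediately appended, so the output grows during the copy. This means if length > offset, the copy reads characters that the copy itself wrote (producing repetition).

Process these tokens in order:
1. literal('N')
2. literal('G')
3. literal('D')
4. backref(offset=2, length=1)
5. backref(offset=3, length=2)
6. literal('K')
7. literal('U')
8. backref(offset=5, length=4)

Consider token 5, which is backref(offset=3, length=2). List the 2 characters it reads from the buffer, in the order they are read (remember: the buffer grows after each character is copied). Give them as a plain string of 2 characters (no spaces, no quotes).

Answer: GD

Derivation:
Token 1: literal('N'). Output: "N"
Token 2: literal('G'). Output: "NG"
Token 3: literal('D'). Output: "NGD"
Token 4: backref(off=2, len=1). Copied 'G' from pos 1. Output: "NGDG"
Token 5: backref(off=3, len=2). Buffer before: "NGDG" (len 4)
  byte 1: read out[1]='G', append. Buffer now: "NGDGG"
  byte 2: read out[2]='D', append. Buffer now: "NGDGGD"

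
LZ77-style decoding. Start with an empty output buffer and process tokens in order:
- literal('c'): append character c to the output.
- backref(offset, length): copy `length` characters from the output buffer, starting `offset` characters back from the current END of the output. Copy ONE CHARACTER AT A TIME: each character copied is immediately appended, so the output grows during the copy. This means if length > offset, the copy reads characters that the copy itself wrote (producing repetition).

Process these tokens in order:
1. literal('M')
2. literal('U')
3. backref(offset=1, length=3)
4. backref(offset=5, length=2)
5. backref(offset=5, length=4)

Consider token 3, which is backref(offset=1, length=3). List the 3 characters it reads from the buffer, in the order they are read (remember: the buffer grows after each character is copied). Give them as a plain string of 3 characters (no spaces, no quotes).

Answer: UUU

Derivation:
Token 1: literal('M'). Output: "M"
Token 2: literal('U'). Output: "MU"
Token 3: backref(off=1, len=3). Buffer before: "MU" (len 2)
  byte 1: read out[1]='U', append. Buffer now: "MUU"
  byte 2: read out[2]='U', append. Buffer now: "MUUU"
  byte 3: read out[3]='U', append. Buffer now: "MUUUU"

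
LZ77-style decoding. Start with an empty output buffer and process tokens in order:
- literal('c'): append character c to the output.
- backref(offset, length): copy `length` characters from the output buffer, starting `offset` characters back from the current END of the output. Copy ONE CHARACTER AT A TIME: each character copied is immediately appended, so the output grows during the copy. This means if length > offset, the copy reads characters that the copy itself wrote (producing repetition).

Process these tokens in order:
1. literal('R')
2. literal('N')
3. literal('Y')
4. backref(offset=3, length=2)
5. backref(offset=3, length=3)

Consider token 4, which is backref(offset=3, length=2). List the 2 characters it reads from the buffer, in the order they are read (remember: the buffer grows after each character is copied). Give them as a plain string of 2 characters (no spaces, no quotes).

Answer: RN

Derivation:
Token 1: literal('R'). Output: "R"
Token 2: literal('N'). Output: "RN"
Token 3: literal('Y'). Output: "RNY"
Token 4: backref(off=3, len=2). Buffer before: "RNY" (len 3)
  byte 1: read out[0]='R', append. Buffer now: "RNYR"
  byte 2: read out[1]='N', append. Buffer now: "RNYRN"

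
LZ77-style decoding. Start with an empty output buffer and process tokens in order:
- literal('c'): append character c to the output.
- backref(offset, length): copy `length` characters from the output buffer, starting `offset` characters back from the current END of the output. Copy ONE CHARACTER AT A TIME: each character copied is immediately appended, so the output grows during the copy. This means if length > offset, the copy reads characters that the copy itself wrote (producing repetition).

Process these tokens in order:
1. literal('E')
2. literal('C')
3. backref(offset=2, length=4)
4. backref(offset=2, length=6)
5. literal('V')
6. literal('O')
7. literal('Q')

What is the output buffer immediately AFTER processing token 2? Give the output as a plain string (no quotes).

Answer: EC

Derivation:
Token 1: literal('E'). Output: "E"
Token 2: literal('C'). Output: "EC"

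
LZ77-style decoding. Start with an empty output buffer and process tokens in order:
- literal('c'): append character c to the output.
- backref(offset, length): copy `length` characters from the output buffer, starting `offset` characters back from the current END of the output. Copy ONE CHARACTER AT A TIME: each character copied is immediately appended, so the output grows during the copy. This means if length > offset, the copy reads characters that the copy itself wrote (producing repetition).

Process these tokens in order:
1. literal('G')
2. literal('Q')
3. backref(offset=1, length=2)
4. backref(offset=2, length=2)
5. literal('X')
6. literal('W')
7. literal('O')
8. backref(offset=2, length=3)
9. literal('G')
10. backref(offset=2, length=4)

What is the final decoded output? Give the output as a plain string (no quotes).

Answer: GQQQQQXWOWOWGWGWG

Derivation:
Token 1: literal('G'). Output: "G"
Token 2: literal('Q'). Output: "GQ"
Token 3: backref(off=1, len=2) (overlapping!). Copied 'QQ' from pos 1. Output: "GQQQ"
Token 4: backref(off=2, len=2). Copied 'QQ' from pos 2. Output: "GQQQQQ"
Token 5: literal('X'). Output: "GQQQQQX"
Token 6: literal('W'). Output: "GQQQQQXW"
Token 7: literal('O'). Output: "GQQQQQXWO"
Token 8: backref(off=2, len=3) (overlapping!). Copied 'WOW' from pos 7. Output: "GQQQQQXWOWOW"
Token 9: literal('G'). Output: "GQQQQQXWOWOWG"
Token 10: backref(off=2, len=4) (overlapping!). Copied 'WGWG' from pos 11. Output: "GQQQQQXWOWOWGWGWG"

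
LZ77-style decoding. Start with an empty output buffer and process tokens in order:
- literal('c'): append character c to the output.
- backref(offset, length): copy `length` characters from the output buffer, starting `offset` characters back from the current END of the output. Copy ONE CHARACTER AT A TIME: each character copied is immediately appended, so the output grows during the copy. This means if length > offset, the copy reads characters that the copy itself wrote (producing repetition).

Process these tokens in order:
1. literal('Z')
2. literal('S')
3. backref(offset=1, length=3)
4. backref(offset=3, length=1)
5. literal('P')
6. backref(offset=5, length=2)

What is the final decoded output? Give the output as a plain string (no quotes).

Token 1: literal('Z'). Output: "Z"
Token 2: literal('S'). Output: "ZS"
Token 3: backref(off=1, len=3) (overlapping!). Copied 'SSS' from pos 1. Output: "ZSSSS"
Token 4: backref(off=3, len=1). Copied 'S' from pos 2. Output: "ZSSSSS"
Token 5: literal('P'). Output: "ZSSSSSP"
Token 6: backref(off=5, len=2). Copied 'SS' from pos 2. Output: "ZSSSSSPSS"

Answer: ZSSSSSPSS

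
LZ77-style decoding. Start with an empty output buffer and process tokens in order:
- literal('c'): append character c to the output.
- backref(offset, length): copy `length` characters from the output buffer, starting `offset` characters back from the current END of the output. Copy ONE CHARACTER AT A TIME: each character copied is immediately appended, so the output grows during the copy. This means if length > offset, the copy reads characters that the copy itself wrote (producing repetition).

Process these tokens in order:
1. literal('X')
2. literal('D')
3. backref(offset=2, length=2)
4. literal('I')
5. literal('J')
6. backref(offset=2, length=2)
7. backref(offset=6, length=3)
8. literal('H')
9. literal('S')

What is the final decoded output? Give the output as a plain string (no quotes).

Token 1: literal('X'). Output: "X"
Token 2: literal('D'). Output: "XD"
Token 3: backref(off=2, len=2). Copied 'XD' from pos 0. Output: "XDXD"
Token 4: literal('I'). Output: "XDXDI"
Token 5: literal('J'). Output: "XDXDIJ"
Token 6: backref(off=2, len=2). Copied 'IJ' from pos 4. Output: "XDXDIJIJ"
Token 7: backref(off=6, len=3). Copied 'XDI' from pos 2. Output: "XDXDIJIJXDI"
Token 8: literal('H'). Output: "XDXDIJIJXDIH"
Token 9: literal('S'). Output: "XDXDIJIJXDIHS"

Answer: XDXDIJIJXDIHS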